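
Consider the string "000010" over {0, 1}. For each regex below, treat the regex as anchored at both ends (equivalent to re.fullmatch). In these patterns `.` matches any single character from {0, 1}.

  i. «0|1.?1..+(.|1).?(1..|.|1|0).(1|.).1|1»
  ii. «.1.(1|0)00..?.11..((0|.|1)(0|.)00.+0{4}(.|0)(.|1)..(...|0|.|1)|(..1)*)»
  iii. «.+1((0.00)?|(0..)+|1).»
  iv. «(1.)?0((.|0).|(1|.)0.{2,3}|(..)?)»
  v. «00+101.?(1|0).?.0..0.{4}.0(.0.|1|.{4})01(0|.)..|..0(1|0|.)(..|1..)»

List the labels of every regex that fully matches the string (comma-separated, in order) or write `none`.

iii, iv, v

i → no match
ii → no match
iii → match
iv → match
v → match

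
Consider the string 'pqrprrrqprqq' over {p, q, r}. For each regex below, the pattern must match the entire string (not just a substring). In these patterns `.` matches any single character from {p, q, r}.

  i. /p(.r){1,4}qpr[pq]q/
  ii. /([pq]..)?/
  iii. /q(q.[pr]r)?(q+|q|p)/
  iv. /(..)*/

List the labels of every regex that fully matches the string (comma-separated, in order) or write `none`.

i, iv

i → match
ii → no match
iii → no match — must start with 'q'
iv → match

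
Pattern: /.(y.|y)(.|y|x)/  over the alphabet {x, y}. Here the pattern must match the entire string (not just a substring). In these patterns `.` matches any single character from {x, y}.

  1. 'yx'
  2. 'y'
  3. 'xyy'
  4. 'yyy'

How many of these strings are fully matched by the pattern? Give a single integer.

2

1. 'yx' → no match
2. 'y' → no match
3. 'xyy' → match
4. 'yyy' → match
Total matched: 2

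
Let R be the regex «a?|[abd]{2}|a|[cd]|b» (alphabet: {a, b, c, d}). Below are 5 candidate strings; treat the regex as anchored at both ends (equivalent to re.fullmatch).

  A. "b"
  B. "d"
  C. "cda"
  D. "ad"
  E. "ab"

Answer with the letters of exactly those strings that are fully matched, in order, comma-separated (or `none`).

A → match
B → match
C → no match
D → match
E → match

A, B, D, E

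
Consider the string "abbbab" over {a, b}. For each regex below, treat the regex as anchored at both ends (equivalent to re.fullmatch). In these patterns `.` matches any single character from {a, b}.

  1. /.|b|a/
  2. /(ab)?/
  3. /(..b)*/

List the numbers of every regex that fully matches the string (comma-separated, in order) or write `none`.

3

1 → no match
2 → no match
3 → match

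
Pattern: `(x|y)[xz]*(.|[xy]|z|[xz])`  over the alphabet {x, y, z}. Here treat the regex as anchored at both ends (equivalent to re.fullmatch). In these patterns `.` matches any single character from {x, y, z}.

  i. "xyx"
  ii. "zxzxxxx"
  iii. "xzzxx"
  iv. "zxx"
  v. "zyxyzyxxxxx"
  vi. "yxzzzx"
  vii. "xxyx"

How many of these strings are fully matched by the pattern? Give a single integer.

2

i. "xyx" → no match
ii. "zxzxxxx" → no match
iii. "xzzxx" → match
iv. "zxx" → no match
v. "zyxyzyxxxxx" → no match
vi. "yxzzzx" → match
vii. "xxyx" → no match
Total matched: 2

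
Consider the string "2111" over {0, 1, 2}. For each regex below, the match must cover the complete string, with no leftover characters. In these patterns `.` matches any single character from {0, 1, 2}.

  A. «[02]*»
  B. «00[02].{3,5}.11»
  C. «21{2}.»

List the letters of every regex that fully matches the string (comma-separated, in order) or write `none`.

A → no match
B → no match — must start with "00"
C → match

C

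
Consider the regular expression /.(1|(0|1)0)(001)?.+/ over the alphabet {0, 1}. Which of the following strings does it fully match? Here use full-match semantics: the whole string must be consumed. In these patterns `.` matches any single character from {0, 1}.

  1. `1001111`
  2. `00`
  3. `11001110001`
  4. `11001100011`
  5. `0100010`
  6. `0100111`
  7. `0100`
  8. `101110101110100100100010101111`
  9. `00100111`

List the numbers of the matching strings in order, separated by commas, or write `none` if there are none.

1 → match
2 → no match
3 → match
4 → match
5 → match
6 → match
7 → match
8 → no match
9 → no match

1, 3, 4, 5, 6, 7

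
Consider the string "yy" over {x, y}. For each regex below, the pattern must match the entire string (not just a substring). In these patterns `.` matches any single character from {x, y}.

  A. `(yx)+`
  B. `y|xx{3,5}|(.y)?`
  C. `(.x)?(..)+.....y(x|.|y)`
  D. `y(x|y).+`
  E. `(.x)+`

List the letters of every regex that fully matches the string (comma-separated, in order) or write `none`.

B

A → no match — must start with "yx"
B → match
C → no match
D → no match
E → no match — must end with "x"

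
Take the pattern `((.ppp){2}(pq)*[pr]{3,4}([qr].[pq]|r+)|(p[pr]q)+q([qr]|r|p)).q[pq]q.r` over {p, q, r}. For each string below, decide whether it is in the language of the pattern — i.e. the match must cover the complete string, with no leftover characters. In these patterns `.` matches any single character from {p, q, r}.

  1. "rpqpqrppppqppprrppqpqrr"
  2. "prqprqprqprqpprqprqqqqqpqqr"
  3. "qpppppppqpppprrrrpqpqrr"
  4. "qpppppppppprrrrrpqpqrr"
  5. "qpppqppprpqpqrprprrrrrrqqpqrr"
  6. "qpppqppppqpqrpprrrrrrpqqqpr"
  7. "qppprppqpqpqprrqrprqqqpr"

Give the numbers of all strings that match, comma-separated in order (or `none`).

4, 6

1 → no match
2 → no match
3 → no match
4 → match
5 → no match
6 → match
7 → no match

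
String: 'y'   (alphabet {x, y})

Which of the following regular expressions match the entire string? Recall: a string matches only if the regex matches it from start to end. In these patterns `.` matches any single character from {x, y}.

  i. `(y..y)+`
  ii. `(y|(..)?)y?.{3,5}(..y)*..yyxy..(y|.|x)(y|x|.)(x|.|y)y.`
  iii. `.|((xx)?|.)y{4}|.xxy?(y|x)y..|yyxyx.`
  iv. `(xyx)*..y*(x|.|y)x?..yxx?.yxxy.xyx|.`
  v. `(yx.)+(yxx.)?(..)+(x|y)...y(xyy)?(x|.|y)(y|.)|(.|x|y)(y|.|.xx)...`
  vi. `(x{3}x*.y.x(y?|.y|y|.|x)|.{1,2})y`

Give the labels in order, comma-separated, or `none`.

i → no match
ii → no match
iii → match
iv → match
v → no match
vi → no match

iii, iv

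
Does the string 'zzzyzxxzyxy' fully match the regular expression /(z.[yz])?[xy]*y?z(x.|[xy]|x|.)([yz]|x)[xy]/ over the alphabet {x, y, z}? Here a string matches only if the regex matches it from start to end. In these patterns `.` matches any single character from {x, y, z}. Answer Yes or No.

No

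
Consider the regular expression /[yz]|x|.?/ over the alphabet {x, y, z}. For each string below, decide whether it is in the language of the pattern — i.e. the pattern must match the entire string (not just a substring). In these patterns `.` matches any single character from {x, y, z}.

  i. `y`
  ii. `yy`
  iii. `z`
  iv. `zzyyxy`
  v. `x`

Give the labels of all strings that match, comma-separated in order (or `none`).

i → match
ii → no match
iii → match
iv → no match
v → match

i, iii, v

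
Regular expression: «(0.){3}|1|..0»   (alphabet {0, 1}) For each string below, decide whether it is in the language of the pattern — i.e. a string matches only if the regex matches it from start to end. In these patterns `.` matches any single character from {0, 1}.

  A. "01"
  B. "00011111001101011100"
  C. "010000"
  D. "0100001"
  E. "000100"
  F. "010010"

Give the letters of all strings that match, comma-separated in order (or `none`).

C, E

A → no match
B → no match
C → match
D → no match
E → match
F → no match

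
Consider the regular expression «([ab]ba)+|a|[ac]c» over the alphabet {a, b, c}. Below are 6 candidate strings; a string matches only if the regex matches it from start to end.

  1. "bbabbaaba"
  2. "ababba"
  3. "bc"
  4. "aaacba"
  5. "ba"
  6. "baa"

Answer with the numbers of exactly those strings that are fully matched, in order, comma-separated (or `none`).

1, 2

1 → match
2 → match
3 → no match
4 → no match
5 → no match
6 → no match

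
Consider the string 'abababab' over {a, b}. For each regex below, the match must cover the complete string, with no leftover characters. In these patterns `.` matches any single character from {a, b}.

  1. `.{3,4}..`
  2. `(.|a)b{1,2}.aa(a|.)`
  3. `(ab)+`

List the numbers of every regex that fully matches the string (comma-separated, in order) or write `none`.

3

1 → no match
2 → no match
3 → match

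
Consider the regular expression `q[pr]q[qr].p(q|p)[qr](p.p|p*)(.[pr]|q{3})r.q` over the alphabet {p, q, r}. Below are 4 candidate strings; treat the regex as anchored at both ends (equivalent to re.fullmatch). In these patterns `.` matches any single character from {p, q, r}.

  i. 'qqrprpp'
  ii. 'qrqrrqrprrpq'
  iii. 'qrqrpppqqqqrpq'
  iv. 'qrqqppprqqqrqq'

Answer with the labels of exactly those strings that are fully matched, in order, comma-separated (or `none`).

iii, iv

i. 'qqrprpp' → no match — must end with 'q'
ii. 'qrqrrqrprrpq' → no match
iii → match
iv → match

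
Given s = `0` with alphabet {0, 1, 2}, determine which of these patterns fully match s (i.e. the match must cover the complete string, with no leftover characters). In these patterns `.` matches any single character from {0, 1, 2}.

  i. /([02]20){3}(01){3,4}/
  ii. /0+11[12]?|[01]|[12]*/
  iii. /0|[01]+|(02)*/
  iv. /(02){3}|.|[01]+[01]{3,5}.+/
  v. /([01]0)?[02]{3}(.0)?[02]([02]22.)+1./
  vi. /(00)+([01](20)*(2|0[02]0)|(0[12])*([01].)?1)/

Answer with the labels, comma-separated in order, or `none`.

i → no match — must end with `01`
ii → match
iii → match
iv → match
v → no match
vi → no match — must start with `00`

ii, iii, iv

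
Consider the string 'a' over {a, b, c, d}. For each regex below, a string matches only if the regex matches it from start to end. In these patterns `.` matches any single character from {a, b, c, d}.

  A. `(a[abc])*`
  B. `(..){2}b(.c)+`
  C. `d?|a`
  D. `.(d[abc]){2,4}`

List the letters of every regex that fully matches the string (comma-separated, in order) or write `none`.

A → no match
B → no match — must end with 'c'
C → match
D → no match

C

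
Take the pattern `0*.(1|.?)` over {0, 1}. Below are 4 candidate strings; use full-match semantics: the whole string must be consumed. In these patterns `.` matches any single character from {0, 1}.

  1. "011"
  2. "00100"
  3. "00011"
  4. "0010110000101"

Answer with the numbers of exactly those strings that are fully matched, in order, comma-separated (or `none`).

1, 3

1. "011" → match
2. "00100" → no match
3. "00011" → match
4 → no match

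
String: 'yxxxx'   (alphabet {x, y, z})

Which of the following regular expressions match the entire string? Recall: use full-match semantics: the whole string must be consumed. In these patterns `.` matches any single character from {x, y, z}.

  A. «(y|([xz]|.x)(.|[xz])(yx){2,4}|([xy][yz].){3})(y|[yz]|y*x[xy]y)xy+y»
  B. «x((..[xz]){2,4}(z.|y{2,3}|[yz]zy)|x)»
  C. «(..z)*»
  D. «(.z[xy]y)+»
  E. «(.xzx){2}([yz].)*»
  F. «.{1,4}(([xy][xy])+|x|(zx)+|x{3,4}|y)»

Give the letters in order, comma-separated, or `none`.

F

A → no match — must end with 'yy'
B → no match — must start with 'x'
C → no match
D → no match — must end with 'y'
E → no match
F → match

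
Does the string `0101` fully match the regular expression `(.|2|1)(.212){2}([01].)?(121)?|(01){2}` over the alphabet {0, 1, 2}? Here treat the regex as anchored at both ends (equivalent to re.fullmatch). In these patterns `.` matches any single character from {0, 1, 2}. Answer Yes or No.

Yes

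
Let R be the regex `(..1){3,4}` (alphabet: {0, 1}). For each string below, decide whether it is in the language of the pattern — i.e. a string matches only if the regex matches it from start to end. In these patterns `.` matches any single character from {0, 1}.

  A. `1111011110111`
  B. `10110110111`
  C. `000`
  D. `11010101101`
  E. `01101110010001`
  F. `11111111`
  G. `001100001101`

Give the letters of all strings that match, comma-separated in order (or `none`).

none

A → no match
B → no match
C → no match — must end with `1`
D → no match
E → no match
F → no match
G → no match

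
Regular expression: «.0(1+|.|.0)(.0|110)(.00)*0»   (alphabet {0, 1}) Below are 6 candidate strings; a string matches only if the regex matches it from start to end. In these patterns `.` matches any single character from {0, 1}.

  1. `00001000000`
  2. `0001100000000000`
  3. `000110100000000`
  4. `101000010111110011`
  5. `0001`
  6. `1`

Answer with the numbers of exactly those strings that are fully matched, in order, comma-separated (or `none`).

2

1 → no match
2 → match
3 → no match
4 → no match — must end with `0`
5 → no match — must end with `0`
6 → no match — must end with `0`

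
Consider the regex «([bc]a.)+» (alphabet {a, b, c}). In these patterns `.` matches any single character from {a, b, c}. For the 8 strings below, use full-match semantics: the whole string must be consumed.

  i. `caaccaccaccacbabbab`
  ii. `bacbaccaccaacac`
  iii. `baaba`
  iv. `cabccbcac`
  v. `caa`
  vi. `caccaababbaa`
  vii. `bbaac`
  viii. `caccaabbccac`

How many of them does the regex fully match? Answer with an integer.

i → no match
ii → match
iii. `baaba` → no match
iv. `cabccbcac` → no match
v. `caa` → match
vi. `caccaababbaa` → match
vii. `bbaac` → no match
viii. `caccaabbccac` → no match
Total matched: 3

3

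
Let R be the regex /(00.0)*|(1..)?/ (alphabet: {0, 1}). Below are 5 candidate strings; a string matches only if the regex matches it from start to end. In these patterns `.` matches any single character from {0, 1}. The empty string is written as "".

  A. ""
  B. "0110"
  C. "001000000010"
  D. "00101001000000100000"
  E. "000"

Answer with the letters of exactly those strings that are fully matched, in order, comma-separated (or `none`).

A, C

A → match
B → no match
C → match
D → no match
E → no match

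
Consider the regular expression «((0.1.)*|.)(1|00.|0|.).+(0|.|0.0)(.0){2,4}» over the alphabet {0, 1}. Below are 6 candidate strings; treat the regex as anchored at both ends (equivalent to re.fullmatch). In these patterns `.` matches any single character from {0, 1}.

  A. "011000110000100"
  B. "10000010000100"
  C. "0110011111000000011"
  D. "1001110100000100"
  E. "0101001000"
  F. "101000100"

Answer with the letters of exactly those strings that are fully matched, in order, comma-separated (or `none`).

A → no match
B → no match
C → no match — must end with "0"
D → no match
E. "0101001000" → match
F. "101000100" → no match

E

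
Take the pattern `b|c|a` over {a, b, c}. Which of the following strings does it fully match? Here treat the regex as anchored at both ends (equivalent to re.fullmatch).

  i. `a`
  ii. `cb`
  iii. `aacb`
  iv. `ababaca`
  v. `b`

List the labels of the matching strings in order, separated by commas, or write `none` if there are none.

i → match
ii → no match
iii → no match
iv → no match
v → match

i, v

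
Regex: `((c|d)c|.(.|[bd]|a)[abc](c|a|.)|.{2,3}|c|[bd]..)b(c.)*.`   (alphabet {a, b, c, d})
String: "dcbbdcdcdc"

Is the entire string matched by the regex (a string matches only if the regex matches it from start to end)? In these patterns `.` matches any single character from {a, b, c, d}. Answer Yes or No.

No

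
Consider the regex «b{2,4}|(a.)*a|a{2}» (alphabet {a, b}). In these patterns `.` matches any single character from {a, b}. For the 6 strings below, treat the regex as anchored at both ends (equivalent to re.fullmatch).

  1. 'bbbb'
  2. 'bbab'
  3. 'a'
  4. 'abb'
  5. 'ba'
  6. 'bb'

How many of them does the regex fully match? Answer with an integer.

1 → match
2 → no match
3 → match
4 → no match
5 → no match
6 → match
Total matched: 3

3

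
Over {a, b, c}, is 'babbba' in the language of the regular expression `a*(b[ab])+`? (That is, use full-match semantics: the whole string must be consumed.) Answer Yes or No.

Yes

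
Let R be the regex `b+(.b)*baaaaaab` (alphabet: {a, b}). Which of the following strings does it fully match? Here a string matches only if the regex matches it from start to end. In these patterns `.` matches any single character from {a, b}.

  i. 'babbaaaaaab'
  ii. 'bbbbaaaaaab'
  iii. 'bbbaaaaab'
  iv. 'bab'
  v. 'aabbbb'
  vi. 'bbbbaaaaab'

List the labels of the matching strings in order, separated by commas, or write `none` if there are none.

i → match
ii → match
iii → no match — must end with 'baaaaaab'
iv → no match — must end with 'baaaaaab'
v → no match — must start with 'b'
vi → no match — must end with 'baaaaaab'

i, ii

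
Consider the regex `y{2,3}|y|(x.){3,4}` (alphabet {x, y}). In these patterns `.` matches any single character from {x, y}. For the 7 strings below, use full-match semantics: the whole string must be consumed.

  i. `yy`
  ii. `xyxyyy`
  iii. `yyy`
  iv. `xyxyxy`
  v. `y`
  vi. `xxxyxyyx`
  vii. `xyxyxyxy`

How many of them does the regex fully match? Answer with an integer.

i → match
ii → no match
iii → match
iv → match
v → match
vi → no match
vii → match
Total matched: 5

5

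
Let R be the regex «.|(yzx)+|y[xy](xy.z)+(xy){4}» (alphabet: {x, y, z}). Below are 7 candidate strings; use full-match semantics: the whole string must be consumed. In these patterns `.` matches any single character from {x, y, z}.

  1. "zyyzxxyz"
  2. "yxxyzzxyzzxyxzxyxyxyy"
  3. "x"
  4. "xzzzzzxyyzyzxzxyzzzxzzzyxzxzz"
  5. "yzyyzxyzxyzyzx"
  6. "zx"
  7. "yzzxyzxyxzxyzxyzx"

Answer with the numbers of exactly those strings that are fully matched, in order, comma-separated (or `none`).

3

1 → no match
2 → no match
3 → match
4 → no match
5 → no match
6 → no match
7 → no match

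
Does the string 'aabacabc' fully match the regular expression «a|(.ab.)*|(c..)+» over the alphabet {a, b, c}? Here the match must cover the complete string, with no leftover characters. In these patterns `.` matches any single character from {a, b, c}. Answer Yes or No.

Yes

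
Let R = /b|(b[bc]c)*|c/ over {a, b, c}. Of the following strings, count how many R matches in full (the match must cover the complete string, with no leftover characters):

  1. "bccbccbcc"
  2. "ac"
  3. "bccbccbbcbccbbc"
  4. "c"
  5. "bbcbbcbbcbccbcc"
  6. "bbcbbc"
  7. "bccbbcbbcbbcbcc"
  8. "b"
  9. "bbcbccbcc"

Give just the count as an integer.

1 → match
2 → no match
3 → match
4 → match
5 → match
6 → match
7 → match
8 → match
9 → match
Total matched: 8

8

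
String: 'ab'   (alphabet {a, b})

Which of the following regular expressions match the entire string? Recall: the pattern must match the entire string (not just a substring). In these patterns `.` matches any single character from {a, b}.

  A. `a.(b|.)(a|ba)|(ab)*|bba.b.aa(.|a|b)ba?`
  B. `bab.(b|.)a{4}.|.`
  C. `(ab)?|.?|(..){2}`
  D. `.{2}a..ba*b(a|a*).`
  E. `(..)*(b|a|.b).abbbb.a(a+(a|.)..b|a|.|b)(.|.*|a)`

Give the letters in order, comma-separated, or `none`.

A → match
B → no match
C → match
D → no match
E → no match

A, C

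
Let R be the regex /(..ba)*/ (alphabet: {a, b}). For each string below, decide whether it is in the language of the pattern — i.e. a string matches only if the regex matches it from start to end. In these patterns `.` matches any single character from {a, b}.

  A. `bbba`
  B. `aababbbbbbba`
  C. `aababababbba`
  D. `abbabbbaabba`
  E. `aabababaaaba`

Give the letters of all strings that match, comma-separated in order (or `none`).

A → match
B → no match
C → match
D → match
E → match

A, C, D, E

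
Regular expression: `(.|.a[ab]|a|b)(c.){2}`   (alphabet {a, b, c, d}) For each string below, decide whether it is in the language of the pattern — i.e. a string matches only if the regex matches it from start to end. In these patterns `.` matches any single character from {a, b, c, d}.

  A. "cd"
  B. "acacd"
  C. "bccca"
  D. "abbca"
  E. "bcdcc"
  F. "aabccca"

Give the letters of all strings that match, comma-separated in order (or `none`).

B, C, E, F

A → no match
B → match
C → match
D → no match
E → match
F → match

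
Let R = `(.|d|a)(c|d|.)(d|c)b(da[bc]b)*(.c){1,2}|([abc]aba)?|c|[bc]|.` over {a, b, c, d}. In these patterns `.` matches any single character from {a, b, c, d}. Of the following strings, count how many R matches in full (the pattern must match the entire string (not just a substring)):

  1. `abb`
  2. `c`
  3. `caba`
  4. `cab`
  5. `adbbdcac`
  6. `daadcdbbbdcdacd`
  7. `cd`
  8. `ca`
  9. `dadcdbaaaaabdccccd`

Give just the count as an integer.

1. `abb` → no match
2. `c` → match
3. `caba` → match
4. `cab` → no match
5. `adbbdcac` → no match
6 → no match
7. `cd` → no match
8. `ca` → no match
9 → no match
Total matched: 2

2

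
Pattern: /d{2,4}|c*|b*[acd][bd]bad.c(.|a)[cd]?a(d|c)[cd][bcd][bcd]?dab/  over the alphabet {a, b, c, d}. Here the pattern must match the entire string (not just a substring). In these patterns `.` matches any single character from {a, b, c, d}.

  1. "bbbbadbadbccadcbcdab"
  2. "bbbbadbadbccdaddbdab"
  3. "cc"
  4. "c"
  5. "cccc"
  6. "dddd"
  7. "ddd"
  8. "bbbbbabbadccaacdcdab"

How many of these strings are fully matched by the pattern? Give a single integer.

8

1 → match
2 → match
3 → match
4 → match
5 → match
6 → match
7 → match
8 → match
Total matched: 8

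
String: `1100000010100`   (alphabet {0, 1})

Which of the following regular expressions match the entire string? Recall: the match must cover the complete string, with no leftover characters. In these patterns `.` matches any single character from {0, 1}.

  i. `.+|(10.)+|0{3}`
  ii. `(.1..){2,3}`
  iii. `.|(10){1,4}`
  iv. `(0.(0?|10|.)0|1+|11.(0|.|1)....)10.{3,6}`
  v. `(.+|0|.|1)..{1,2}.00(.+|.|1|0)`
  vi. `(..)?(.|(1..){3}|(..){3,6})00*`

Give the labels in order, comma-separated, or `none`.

i, iv, v, vi

i → match
ii → no match
iii → no match
iv → match
v → match
vi → match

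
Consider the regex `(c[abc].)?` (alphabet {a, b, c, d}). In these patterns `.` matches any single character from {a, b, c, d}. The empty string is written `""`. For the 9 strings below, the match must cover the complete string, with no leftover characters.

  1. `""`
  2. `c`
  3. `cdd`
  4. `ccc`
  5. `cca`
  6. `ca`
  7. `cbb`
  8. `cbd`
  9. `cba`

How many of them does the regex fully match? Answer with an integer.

1. `""` → match
2. `c` → no match
3. `cdd` → no match
4. `ccc` → match
5. `cca` → match
6. `ca` → no match
7. `cbb` → match
8. `cbd` → match
9. `cba` → match
Total matched: 6

6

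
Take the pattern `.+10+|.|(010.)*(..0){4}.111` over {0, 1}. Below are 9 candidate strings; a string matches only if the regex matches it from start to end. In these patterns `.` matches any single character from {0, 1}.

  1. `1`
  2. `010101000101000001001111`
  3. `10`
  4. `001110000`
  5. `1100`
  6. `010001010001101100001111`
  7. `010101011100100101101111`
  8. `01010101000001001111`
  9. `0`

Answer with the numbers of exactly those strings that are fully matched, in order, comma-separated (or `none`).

1 → match
2 → match
3 → no match
4 → match
5 → match
6 → match
7 → match
8 → match
9 → match

1, 2, 4, 5, 6, 7, 8, 9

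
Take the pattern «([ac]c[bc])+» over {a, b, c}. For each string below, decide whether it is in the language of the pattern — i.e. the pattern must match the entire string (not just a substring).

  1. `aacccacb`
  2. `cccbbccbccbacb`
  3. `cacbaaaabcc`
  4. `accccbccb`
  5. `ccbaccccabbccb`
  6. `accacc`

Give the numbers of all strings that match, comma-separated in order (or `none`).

4, 6

1 → no match
2 → no match
3 → no match
4 → match
5 → no match
6 → match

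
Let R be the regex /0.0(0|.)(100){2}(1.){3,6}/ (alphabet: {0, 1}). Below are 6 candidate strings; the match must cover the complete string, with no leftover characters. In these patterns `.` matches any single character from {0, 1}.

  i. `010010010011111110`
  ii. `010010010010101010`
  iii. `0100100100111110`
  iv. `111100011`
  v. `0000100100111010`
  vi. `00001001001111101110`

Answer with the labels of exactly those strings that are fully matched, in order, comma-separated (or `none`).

i → match
ii → match
iii → match
iv. `111100011` → no match — must start with `0`
v → match
vi → match

i, ii, iii, v, vi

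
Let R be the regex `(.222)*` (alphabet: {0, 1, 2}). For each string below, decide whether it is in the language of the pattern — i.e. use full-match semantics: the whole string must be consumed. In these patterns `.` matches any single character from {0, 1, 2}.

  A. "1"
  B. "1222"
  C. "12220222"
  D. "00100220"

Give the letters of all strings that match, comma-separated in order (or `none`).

B, C

A → no match
B → match
C → match
D → no match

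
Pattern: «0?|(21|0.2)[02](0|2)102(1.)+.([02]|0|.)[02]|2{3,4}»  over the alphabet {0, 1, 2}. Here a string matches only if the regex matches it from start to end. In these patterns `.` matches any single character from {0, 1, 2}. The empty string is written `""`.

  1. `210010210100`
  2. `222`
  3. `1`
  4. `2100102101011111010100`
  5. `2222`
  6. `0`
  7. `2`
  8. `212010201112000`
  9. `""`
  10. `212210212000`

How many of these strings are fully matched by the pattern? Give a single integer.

1 → match
2 → match
3 → no match
4 → match
5 → match
6 → match
7 → no match
8 → no match
9 → match
10 → match
Total matched: 7

7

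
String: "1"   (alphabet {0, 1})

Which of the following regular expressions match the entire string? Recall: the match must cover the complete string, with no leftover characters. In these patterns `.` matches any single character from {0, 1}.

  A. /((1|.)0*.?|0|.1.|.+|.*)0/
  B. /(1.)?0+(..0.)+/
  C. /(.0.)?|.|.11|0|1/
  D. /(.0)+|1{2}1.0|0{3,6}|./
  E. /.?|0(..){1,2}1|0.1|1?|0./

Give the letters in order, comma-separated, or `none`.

C, D, E

A → no match — must end with "0"
B → no match
C → match
D → match
E → match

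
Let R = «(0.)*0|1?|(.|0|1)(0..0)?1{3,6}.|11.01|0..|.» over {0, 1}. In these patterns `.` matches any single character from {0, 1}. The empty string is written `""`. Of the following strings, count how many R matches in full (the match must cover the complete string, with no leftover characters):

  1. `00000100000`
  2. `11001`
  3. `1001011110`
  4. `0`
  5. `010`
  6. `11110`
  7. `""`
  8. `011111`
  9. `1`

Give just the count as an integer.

1 → match
2 → match
3 → match
4 → match
5 → match
6 → match
7 → match
8 → match
9 → match
Total matched: 9

9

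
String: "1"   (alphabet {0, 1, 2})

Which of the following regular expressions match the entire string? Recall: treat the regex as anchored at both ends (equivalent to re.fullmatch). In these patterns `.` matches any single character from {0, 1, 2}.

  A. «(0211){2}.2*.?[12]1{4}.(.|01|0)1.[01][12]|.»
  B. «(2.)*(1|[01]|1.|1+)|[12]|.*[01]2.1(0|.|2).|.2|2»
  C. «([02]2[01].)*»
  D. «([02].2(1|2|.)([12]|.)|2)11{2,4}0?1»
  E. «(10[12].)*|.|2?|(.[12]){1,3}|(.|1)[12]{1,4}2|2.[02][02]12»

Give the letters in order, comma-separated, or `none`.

A → match
B → match
C → no match
D → no match
E → match

A, B, E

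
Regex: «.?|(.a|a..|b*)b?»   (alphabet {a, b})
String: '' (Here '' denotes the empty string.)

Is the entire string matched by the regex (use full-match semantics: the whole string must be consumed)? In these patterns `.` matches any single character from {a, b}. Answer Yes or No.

Yes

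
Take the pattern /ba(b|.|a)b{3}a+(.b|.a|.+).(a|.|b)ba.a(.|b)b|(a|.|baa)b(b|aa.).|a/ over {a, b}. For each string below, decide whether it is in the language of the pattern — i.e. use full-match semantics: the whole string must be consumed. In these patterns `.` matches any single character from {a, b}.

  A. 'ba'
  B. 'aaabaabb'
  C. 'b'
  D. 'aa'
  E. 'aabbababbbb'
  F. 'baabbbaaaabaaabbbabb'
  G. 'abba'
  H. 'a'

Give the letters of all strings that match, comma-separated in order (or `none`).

A → no match
B → no match
C → no match
D → no match
E → no match
F → no match
G → match
H → match

G, H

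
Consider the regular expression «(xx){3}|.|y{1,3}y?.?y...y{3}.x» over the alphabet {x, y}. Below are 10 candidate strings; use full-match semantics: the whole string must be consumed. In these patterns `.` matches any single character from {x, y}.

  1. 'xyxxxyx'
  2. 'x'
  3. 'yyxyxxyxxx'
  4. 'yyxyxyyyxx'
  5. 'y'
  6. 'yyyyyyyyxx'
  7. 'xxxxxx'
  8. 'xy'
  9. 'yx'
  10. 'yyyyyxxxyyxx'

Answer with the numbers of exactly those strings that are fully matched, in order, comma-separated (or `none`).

1. 'xyxxxyx' → no match
2. 'x' → match
3. 'yyxyxxyxxx' → no match
4. 'yyxyxyyyxx' → match
5. 'y' → match
6. 'yyyyyyyyxx' → match
7. 'xxxxxx' → match
8. 'xy' → no match
9. 'yx' → no match
10. 'yyyyyxxxyyxx' → no match

2, 4, 5, 6, 7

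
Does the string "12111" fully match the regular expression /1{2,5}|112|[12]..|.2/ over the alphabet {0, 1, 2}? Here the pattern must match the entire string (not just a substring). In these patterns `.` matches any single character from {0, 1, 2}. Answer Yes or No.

No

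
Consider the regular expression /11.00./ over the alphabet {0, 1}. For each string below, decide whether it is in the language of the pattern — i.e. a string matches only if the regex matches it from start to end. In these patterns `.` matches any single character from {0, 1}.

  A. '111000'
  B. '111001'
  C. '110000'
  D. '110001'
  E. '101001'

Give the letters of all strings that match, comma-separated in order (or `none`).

A → match
B → match
C → match
D → match
E → no match — must start with '11'

A, B, C, D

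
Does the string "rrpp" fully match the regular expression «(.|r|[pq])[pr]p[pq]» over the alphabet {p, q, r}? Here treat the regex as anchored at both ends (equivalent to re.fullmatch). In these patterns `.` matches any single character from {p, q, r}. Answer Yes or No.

Yes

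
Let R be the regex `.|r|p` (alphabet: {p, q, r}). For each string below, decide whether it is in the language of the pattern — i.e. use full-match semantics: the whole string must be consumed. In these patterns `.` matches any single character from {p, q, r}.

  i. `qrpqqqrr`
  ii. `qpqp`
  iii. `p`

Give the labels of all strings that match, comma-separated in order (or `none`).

iii

i. `qrpqqqrr` → no match
ii. `qpqp` → no match
iii. `p` → match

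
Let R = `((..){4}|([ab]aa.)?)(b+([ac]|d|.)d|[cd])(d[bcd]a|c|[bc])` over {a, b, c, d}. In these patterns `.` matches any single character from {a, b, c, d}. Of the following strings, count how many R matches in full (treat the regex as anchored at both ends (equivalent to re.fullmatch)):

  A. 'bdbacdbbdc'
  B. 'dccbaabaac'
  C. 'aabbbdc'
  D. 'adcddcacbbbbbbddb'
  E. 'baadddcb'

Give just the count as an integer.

2

A. 'bdbacdbbdc' → match
B. 'dccbaabaac' → no match
C. 'aabbbdc' → no match
D → match
E. 'baadddcb' → no match
Total matched: 2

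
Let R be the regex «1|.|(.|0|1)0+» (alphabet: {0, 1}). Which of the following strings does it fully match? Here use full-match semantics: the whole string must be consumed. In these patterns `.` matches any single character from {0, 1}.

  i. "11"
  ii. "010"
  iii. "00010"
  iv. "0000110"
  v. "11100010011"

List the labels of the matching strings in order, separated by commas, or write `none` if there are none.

none

i → no match
ii → no match
iii → no match
iv → no match
v → no match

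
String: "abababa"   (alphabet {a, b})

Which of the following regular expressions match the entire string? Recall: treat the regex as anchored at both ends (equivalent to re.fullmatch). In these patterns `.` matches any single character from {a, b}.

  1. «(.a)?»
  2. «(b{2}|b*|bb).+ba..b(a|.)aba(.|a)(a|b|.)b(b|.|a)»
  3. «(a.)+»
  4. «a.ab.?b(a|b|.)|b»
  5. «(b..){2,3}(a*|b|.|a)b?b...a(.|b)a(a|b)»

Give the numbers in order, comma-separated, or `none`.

4

1 → no match
2 → no match
3 → no match
4 → match
5 → no match — must start with "b"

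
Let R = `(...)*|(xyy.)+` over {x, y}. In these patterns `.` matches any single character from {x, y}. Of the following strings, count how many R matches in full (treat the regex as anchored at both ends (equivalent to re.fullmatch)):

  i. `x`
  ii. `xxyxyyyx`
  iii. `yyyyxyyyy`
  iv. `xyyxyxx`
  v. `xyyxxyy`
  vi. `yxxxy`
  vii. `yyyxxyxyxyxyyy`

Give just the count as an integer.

1

i → no match
ii → no match
iii → match
iv → no match
v → no match
vi → no match
vii → no match
Total matched: 1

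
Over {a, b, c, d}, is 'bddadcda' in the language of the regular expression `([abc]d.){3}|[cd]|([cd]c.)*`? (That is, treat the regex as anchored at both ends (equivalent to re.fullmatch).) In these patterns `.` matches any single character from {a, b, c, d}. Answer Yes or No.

No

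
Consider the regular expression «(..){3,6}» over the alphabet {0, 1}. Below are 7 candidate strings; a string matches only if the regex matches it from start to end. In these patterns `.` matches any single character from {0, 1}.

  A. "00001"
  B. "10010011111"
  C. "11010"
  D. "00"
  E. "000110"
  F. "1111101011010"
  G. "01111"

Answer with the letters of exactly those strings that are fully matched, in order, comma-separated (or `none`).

E

A. "00001" → no match
B. "10010011111" → no match
C. "11010" → no match
D. "00" → no match
E. "000110" → match
F → no match
G. "01111" → no match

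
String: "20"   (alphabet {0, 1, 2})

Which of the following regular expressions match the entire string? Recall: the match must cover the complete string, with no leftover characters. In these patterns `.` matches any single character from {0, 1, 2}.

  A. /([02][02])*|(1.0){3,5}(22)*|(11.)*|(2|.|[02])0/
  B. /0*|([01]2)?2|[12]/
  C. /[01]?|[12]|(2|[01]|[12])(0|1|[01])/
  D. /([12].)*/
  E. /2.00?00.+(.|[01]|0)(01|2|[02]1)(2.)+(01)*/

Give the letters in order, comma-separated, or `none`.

A → match
B → no match
C → match
D → match
E → no match

A, C, D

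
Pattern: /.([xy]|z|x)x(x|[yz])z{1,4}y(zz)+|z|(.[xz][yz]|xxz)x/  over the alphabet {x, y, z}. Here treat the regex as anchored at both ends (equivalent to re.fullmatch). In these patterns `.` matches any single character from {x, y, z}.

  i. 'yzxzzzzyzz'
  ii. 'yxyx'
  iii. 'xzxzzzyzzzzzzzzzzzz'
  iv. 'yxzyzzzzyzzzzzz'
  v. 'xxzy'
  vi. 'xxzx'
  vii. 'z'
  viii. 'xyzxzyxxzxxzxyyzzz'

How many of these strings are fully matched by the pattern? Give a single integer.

i → match
ii → match
iii → match
iv → no match
v → no match
vi → match
vii → match
viii → no match
Total matched: 5

5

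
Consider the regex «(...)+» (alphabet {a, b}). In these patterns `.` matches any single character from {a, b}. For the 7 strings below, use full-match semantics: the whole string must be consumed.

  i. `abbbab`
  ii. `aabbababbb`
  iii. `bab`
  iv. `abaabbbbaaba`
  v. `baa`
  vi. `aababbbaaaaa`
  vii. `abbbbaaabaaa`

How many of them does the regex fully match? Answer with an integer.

6

i. `abbbab` → match
ii. `aabbababbb` → no match
iii. `bab` → match
iv. `abaabbbbaaba` → match
v. `baa` → match
vi. `aababbbaaaaa` → match
vii. `abbbbaaabaaa` → match
Total matched: 6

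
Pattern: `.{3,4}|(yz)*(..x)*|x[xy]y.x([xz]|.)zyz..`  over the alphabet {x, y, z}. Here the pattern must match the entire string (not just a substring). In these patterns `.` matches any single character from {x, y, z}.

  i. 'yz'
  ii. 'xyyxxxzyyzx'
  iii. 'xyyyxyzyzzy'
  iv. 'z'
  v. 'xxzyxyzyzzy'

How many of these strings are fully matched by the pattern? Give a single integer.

i → match
ii → no match
iii → match
iv → no match
v → no match
Total matched: 2

2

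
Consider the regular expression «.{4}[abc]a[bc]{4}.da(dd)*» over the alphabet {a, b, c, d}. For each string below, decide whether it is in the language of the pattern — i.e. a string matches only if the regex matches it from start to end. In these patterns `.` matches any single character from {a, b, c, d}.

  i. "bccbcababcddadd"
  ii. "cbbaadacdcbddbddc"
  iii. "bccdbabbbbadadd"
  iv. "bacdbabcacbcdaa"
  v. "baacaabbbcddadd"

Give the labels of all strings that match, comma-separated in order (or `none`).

i → no match
ii → no match
iii → match
iv → no match
v → match

iii, v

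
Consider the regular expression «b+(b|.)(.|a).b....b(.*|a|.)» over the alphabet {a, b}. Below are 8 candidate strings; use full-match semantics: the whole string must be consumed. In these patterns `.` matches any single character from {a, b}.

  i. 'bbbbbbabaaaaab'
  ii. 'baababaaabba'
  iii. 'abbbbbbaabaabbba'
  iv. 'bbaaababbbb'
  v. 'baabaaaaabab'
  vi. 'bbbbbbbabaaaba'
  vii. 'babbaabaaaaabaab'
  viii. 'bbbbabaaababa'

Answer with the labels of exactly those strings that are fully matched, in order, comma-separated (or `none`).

iv

i → no match
ii → no match
iii → no match — must start with 'b'
iv → match
v → no match
vi → no match
vii → no match
viii → no match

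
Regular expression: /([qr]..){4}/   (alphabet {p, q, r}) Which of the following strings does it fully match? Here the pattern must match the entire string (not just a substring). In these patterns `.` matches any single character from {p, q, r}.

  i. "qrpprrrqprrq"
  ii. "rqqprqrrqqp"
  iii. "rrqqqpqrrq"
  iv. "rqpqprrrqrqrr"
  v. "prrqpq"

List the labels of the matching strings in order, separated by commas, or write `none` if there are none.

none

i → no match
ii → no match
iii → no match
iv → no match
v → no match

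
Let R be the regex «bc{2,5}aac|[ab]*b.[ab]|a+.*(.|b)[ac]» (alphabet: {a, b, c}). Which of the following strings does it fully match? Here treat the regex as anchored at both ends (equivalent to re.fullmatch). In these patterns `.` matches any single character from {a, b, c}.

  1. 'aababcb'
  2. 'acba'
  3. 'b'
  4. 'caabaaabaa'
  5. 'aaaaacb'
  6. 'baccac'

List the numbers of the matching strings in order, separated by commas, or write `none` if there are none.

1, 2

1 → match
2 → match
3 → no match
4 → no match
5 → no match
6 → no match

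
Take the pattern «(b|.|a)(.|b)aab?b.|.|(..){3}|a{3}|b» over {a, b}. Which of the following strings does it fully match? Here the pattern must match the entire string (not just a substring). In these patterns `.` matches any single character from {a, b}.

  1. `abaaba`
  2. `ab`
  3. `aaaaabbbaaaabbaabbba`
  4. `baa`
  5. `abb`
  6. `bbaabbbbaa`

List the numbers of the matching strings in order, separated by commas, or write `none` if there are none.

1

1. `abaaba` → match
2. `ab` → no match
3 → no match
4. `baa` → no match
5. `abb` → no match
6. `bbaabbbbaa` → no match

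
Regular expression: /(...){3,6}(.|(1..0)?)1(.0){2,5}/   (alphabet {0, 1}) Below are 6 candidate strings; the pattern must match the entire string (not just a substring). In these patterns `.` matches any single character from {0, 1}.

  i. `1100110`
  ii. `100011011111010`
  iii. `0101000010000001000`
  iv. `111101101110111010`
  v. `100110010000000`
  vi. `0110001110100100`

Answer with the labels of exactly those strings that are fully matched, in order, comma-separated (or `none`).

i. `1100110` → no match
ii → match
iii → no match
iv → match
v → no match
vi → no match

ii, iv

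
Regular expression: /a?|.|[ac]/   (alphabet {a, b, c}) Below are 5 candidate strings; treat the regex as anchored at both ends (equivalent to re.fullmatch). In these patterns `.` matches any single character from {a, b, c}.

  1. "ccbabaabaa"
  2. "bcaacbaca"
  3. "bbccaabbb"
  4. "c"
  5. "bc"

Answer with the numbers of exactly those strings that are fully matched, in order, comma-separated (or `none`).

4

1 → no match
2 → no match
3 → no match
4 → match
5 → no match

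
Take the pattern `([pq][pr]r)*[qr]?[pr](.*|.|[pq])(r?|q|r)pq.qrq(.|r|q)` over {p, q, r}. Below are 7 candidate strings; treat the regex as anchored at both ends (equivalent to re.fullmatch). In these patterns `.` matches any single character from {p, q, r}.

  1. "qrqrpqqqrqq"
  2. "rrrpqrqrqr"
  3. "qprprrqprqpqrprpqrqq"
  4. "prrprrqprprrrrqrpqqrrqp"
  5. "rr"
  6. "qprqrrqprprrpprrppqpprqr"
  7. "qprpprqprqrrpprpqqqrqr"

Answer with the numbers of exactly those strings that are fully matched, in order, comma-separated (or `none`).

1 → match
2 → match
3 → no match
4 → no match
5 → no match
6 → no match
7 → match

1, 2, 7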